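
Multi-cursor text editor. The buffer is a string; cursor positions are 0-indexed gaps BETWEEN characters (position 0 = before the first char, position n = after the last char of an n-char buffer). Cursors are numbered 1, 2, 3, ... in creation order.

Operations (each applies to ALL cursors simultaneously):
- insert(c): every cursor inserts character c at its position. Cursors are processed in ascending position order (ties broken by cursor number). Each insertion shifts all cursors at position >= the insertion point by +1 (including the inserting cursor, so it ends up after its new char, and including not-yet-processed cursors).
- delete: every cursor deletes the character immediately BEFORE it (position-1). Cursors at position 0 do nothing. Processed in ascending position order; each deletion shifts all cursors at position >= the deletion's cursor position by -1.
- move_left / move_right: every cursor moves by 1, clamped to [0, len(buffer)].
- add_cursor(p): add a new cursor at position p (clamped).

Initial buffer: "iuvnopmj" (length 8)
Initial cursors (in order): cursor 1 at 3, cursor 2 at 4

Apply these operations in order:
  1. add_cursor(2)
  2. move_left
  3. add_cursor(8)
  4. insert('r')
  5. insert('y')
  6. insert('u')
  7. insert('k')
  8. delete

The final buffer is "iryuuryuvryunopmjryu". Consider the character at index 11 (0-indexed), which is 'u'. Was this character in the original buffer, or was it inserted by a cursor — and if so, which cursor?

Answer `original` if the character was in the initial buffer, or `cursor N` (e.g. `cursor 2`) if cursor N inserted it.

Answer: cursor 2

Derivation:
After op 1 (add_cursor(2)): buffer="iuvnopmj" (len 8), cursors c3@2 c1@3 c2@4, authorship ........
After op 2 (move_left): buffer="iuvnopmj" (len 8), cursors c3@1 c1@2 c2@3, authorship ........
After op 3 (add_cursor(8)): buffer="iuvnopmj" (len 8), cursors c3@1 c1@2 c2@3 c4@8, authorship ........
After op 4 (insert('r')): buffer="irurvrnopmjr" (len 12), cursors c3@2 c1@4 c2@6 c4@12, authorship .3.1.2.....4
After op 5 (insert('y')): buffer="iryuryvrynopmjry" (len 16), cursors c3@3 c1@6 c2@9 c4@16, authorship .33.11.22.....44
After op 6 (insert('u')): buffer="iryuuryuvryunopmjryu" (len 20), cursors c3@4 c1@8 c2@12 c4@20, authorship .333.111.222.....444
After op 7 (insert('k')): buffer="iryukuryukvryuknopmjryuk" (len 24), cursors c3@5 c1@10 c2@15 c4@24, authorship .3333.1111.2222.....4444
After op 8 (delete): buffer="iryuuryuvryunopmjryu" (len 20), cursors c3@4 c1@8 c2@12 c4@20, authorship .333.111.222.....444
Authorship (.=original, N=cursor N): . 3 3 3 . 1 1 1 . 2 2 2 . . . . . 4 4 4
Index 11: author = 2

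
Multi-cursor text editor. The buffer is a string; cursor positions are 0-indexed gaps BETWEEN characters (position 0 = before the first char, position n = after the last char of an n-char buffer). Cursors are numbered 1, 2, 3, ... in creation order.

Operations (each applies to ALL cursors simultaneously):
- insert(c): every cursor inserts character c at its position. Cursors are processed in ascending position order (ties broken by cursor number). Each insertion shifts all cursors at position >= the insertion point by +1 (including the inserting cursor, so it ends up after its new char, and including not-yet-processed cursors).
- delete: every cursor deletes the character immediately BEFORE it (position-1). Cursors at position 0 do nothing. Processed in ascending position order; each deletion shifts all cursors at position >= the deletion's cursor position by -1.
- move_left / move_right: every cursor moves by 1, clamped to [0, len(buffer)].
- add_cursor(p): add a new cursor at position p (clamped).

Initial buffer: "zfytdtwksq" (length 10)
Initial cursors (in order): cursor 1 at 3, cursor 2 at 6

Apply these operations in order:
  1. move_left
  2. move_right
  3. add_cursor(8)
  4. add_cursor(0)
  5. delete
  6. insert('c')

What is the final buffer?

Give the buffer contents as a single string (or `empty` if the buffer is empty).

Answer: czfctdcwcsq

Derivation:
After op 1 (move_left): buffer="zfytdtwksq" (len 10), cursors c1@2 c2@5, authorship ..........
After op 2 (move_right): buffer="zfytdtwksq" (len 10), cursors c1@3 c2@6, authorship ..........
After op 3 (add_cursor(8)): buffer="zfytdtwksq" (len 10), cursors c1@3 c2@6 c3@8, authorship ..........
After op 4 (add_cursor(0)): buffer="zfytdtwksq" (len 10), cursors c4@0 c1@3 c2@6 c3@8, authorship ..........
After op 5 (delete): buffer="zftdwsq" (len 7), cursors c4@0 c1@2 c2@4 c3@5, authorship .......
After op 6 (insert('c')): buffer="czfctdcwcsq" (len 11), cursors c4@1 c1@4 c2@7 c3@9, authorship 4..1..2.3..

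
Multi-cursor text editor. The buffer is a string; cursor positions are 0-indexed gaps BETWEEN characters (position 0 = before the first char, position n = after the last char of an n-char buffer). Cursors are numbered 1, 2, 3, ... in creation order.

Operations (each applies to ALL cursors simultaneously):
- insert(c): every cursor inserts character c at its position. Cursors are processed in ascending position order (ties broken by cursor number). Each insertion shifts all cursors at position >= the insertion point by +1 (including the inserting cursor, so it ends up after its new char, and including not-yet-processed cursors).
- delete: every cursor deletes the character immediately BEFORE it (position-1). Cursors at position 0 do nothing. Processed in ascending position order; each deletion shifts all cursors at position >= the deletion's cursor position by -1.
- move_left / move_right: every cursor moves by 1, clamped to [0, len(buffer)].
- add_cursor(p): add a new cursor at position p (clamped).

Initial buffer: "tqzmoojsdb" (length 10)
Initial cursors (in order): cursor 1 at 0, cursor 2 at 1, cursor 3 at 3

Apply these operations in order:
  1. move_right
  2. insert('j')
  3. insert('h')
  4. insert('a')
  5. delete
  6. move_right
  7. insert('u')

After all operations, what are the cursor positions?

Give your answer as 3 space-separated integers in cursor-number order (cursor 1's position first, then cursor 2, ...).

After op 1 (move_right): buffer="tqzmoojsdb" (len 10), cursors c1@1 c2@2 c3@4, authorship ..........
After op 2 (insert('j')): buffer="tjqjzmjoojsdb" (len 13), cursors c1@2 c2@4 c3@7, authorship .1.2..3......
After op 3 (insert('h')): buffer="tjhqjhzmjhoojsdb" (len 16), cursors c1@3 c2@6 c3@10, authorship .11.22..33......
After op 4 (insert('a')): buffer="tjhaqjhazmjhaoojsdb" (len 19), cursors c1@4 c2@8 c3@13, authorship .111.222..333......
After op 5 (delete): buffer="tjhqjhzmjhoojsdb" (len 16), cursors c1@3 c2@6 c3@10, authorship .11.22..33......
After op 6 (move_right): buffer="tjhqjhzmjhoojsdb" (len 16), cursors c1@4 c2@7 c3@11, authorship .11.22..33......
After op 7 (insert('u')): buffer="tjhqujhzumjhouojsdb" (len 19), cursors c1@5 c2@9 c3@14, authorship .11.122.2.33.3.....

Answer: 5 9 14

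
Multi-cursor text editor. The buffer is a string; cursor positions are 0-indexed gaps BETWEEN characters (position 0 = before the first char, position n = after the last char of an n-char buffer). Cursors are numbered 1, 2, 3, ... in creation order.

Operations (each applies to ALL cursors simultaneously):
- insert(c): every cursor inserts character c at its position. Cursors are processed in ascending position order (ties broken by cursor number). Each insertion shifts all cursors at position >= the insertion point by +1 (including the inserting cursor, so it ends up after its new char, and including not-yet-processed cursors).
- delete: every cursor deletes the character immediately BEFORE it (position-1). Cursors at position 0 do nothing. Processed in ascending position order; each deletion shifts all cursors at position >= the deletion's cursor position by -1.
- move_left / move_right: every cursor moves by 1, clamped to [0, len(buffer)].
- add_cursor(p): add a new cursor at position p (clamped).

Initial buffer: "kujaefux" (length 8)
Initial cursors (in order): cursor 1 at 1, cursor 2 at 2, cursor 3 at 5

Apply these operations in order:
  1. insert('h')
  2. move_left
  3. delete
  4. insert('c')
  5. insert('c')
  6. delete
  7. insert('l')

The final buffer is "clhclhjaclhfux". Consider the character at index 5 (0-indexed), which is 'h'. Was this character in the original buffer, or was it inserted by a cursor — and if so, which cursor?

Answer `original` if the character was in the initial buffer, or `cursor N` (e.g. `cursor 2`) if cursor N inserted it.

After op 1 (insert('h')): buffer="khuhjaehfux" (len 11), cursors c1@2 c2@4 c3@8, authorship .1.2...3...
After op 2 (move_left): buffer="khuhjaehfux" (len 11), cursors c1@1 c2@3 c3@7, authorship .1.2...3...
After op 3 (delete): buffer="hhjahfux" (len 8), cursors c1@0 c2@1 c3@4, authorship 12..3...
After op 4 (insert('c')): buffer="chchjachfux" (len 11), cursors c1@1 c2@3 c3@7, authorship 1122..33...
After op 5 (insert('c')): buffer="cchcchjacchfux" (len 14), cursors c1@2 c2@5 c3@10, authorship 111222..333...
After op 6 (delete): buffer="chchjachfux" (len 11), cursors c1@1 c2@3 c3@7, authorship 1122..33...
After op 7 (insert('l')): buffer="clhclhjaclhfux" (len 14), cursors c1@2 c2@5 c3@10, authorship 111222..333...
Authorship (.=original, N=cursor N): 1 1 1 2 2 2 . . 3 3 3 . . .
Index 5: author = 2

Answer: cursor 2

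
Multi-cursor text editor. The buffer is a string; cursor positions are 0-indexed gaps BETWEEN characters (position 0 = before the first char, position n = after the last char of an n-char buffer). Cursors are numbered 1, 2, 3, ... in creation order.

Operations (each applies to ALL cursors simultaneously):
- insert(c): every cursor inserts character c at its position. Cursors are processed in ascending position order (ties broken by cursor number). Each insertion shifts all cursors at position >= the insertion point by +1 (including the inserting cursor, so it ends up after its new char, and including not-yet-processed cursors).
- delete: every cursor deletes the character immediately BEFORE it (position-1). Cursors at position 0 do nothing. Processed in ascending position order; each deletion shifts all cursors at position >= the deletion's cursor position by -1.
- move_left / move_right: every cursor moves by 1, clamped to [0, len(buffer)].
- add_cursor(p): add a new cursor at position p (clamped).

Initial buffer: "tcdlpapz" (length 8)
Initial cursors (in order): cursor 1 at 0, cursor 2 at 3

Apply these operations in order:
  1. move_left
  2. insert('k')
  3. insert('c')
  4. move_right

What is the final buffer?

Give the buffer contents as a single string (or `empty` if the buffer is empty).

After op 1 (move_left): buffer="tcdlpapz" (len 8), cursors c1@0 c2@2, authorship ........
After op 2 (insert('k')): buffer="ktckdlpapz" (len 10), cursors c1@1 c2@4, authorship 1..2......
After op 3 (insert('c')): buffer="kctckcdlpapz" (len 12), cursors c1@2 c2@6, authorship 11..22......
After op 4 (move_right): buffer="kctckcdlpapz" (len 12), cursors c1@3 c2@7, authorship 11..22......

Answer: kctckcdlpapz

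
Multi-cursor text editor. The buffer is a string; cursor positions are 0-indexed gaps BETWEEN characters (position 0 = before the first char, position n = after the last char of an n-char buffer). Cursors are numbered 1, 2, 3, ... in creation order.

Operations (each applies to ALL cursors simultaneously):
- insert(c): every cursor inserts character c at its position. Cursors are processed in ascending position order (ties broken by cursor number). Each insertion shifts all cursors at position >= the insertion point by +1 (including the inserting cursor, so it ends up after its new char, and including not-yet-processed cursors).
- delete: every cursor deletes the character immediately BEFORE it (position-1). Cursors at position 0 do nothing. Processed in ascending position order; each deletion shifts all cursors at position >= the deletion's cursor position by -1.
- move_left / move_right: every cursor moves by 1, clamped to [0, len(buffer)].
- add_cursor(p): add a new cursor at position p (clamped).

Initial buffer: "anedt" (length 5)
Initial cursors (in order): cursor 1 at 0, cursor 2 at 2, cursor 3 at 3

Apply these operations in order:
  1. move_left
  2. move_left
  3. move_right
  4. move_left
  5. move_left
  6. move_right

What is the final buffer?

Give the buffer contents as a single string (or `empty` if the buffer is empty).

Answer: anedt

Derivation:
After op 1 (move_left): buffer="anedt" (len 5), cursors c1@0 c2@1 c3@2, authorship .....
After op 2 (move_left): buffer="anedt" (len 5), cursors c1@0 c2@0 c3@1, authorship .....
After op 3 (move_right): buffer="anedt" (len 5), cursors c1@1 c2@1 c3@2, authorship .....
After op 4 (move_left): buffer="anedt" (len 5), cursors c1@0 c2@0 c3@1, authorship .....
After op 5 (move_left): buffer="anedt" (len 5), cursors c1@0 c2@0 c3@0, authorship .....
After op 6 (move_right): buffer="anedt" (len 5), cursors c1@1 c2@1 c3@1, authorship .....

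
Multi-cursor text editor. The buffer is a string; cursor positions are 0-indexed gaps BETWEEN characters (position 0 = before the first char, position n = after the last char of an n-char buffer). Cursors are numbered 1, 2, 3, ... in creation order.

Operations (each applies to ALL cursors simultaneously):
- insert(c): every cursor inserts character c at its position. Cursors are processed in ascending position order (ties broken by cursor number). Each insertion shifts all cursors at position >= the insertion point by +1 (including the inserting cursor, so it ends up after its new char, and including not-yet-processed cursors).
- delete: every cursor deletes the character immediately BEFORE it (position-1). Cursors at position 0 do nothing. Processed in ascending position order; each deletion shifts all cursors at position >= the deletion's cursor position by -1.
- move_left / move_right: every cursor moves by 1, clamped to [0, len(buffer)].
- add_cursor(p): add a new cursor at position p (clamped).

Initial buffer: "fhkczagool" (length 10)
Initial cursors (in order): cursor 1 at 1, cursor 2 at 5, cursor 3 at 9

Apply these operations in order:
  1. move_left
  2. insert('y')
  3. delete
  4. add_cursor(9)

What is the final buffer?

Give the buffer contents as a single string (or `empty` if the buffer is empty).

Answer: fhkczagool

Derivation:
After op 1 (move_left): buffer="fhkczagool" (len 10), cursors c1@0 c2@4 c3@8, authorship ..........
After op 2 (insert('y')): buffer="yfhkcyzagoyol" (len 13), cursors c1@1 c2@6 c3@11, authorship 1....2....3..
After op 3 (delete): buffer="fhkczagool" (len 10), cursors c1@0 c2@4 c3@8, authorship ..........
After op 4 (add_cursor(9)): buffer="fhkczagool" (len 10), cursors c1@0 c2@4 c3@8 c4@9, authorship ..........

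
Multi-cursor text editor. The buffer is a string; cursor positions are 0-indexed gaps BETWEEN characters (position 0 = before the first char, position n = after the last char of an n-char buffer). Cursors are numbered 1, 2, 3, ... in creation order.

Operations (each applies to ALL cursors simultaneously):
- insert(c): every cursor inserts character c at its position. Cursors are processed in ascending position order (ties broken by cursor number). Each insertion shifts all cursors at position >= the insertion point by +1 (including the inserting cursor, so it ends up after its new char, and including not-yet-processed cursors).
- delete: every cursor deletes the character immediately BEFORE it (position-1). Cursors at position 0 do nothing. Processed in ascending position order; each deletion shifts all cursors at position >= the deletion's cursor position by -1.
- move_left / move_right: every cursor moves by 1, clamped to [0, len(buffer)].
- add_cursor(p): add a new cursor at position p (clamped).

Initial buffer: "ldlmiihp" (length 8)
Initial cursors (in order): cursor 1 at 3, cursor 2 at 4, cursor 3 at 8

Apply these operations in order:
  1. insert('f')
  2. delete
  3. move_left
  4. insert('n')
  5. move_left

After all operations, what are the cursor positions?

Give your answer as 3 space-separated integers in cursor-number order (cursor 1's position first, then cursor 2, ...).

Answer: 2 4 9

Derivation:
After op 1 (insert('f')): buffer="ldlfmfiihpf" (len 11), cursors c1@4 c2@6 c3@11, authorship ...1.2....3
After op 2 (delete): buffer="ldlmiihp" (len 8), cursors c1@3 c2@4 c3@8, authorship ........
After op 3 (move_left): buffer="ldlmiihp" (len 8), cursors c1@2 c2@3 c3@7, authorship ........
After op 4 (insert('n')): buffer="ldnlnmiihnp" (len 11), cursors c1@3 c2@5 c3@10, authorship ..1.2....3.
After op 5 (move_left): buffer="ldnlnmiihnp" (len 11), cursors c1@2 c2@4 c3@9, authorship ..1.2....3.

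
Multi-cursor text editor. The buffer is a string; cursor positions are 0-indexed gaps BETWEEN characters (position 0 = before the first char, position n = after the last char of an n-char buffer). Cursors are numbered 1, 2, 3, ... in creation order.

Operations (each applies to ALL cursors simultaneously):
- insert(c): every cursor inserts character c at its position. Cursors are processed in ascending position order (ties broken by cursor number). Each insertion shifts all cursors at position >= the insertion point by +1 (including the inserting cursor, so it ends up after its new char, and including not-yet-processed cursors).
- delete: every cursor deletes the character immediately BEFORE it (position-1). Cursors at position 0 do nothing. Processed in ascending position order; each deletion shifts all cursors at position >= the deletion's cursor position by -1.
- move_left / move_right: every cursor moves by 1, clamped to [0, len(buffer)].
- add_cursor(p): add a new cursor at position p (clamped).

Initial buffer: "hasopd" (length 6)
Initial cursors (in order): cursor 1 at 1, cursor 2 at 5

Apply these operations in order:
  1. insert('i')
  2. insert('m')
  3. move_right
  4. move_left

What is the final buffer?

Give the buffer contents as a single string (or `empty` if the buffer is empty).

Answer: himasopimd

Derivation:
After op 1 (insert('i')): buffer="hiasopid" (len 8), cursors c1@2 c2@7, authorship .1....2.
After op 2 (insert('m')): buffer="himasopimd" (len 10), cursors c1@3 c2@9, authorship .11....22.
After op 3 (move_right): buffer="himasopimd" (len 10), cursors c1@4 c2@10, authorship .11....22.
After op 4 (move_left): buffer="himasopimd" (len 10), cursors c1@3 c2@9, authorship .11....22.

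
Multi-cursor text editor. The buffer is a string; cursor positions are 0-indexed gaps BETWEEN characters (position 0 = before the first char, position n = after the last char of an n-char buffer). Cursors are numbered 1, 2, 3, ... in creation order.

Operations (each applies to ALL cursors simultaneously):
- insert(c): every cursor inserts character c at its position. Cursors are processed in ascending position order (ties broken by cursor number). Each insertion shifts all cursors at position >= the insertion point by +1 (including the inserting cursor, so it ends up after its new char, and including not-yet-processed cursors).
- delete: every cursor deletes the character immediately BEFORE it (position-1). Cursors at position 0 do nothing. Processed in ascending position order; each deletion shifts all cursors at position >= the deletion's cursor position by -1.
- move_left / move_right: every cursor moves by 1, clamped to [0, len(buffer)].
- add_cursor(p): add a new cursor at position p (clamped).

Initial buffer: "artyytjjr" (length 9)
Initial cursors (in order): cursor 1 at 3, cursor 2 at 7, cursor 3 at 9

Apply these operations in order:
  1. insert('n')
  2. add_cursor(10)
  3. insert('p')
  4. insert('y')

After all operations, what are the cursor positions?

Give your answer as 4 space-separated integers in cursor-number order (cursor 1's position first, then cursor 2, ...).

After op 1 (insert('n')): buffer="artnyytjnjrn" (len 12), cursors c1@4 c2@9 c3@12, authorship ...1....2..3
After op 2 (add_cursor(10)): buffer="artnyytjnjrn" (len 12), cursors c1@4 c2@9 c4@10 c3@12, authorship ...1....2..3
After op 3 (insert('p')): buffer="artnpyytjnpjprnp" (len 16), cursors c1@5 c2@11 c4@13 c3@16, authorship ...11....22.4.33
After op 4 (insert('y')): buffer="artnpyyytjnpyjpyrnpy" (len 20), cursors c1@6 c2@13 c4@16 c3@20, authorship ...111....222.44.333

Answer: 6 13 20 16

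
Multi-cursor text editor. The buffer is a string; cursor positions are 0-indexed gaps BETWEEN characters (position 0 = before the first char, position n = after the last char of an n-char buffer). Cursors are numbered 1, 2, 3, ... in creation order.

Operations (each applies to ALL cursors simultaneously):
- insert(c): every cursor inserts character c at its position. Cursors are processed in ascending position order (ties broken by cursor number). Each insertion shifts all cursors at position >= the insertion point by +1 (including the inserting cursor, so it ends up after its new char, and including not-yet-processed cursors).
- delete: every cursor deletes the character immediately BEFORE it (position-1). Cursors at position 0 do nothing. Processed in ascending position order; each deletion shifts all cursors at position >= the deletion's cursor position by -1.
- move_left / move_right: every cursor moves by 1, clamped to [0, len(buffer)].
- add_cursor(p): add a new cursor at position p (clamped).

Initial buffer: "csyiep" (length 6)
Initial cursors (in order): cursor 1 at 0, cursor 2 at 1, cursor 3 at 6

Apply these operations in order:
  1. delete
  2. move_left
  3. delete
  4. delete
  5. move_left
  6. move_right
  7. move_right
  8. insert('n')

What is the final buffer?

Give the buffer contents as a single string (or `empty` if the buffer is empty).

Answer: sennn

Derivation:
After op 1 (delete): buffer="syie" (len 4), cursors c1@0 c2@0 c3@4, authorship ....
After op 2 (move_left): buffer="syie" (len 4), cursors c1@0 c2@0 c3@3, authorship ....
After op 3 (delete): buffer="sye" (len 3), cursors c1@0 c2@0 c3@2, authorship ...
After op 4 (delete): buffer="se" (len 2), cursors c1@0 c2@0 c3@1, authorship ..
After op 5 (move_left): buffer="se" (len 2), cursors c1@0 c2@0 c3@0, authorship ..
After op 6 (move_right): buffer="se" (len 2), cursors c1@1 c2@1 c3@1, authorship ..
After op 7 (move_right): buffer="se" (len 2), cursors c1@2 c2@2 c3@2, authorship ..
After op 8 (insert('n')): buffer="sennn" (len 5), cursors c1@5 c2@5 c3@5, authorship ..123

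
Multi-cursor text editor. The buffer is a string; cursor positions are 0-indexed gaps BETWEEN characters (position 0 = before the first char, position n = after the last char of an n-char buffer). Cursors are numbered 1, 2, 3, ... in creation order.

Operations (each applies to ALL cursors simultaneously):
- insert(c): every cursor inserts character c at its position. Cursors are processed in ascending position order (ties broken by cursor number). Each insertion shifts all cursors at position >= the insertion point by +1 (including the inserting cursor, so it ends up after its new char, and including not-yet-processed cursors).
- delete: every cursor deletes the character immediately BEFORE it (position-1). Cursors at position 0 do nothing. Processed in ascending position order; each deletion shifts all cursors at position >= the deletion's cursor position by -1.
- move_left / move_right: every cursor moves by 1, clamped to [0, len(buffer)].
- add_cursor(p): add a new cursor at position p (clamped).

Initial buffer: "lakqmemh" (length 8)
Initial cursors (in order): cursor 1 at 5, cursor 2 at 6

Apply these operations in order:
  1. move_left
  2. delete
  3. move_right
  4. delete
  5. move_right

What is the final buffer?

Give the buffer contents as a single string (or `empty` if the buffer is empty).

Answer: lamh

Derivation:
After op 1 (move_left): buffer="lakqmemh" (len 8), cursors c1@4 c2@5, authorship ........
After op 2 (delete): buffer="lakemh" (len 6), cursors c1@3 c2@3, authorship ......
After op 3 (move_right): buffer="lakemh" (len 6), cursors c1@4 c2@4, authorship ......
After op 4 (delete): buffer="lamh" (len 4), cursors c1@2 c2@2, authorship ....
After op 5 (move_right): buffer="lamh" (len 4), cursors c1@3 c2@3, authorship ....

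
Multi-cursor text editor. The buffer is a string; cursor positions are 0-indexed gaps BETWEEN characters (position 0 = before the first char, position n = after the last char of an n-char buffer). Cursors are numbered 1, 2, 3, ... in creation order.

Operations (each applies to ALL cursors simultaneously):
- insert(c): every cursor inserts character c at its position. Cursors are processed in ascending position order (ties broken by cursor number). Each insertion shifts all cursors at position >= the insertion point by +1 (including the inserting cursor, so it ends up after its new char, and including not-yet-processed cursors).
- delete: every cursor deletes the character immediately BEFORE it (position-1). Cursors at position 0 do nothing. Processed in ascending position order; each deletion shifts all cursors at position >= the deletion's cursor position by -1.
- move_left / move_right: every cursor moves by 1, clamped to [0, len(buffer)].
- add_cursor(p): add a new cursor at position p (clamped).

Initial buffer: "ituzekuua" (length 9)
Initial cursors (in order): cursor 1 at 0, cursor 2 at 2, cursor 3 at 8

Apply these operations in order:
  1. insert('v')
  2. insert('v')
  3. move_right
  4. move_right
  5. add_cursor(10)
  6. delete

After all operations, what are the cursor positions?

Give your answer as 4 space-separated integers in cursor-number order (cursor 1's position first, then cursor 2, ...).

Answer: 3 6 11 7

Derivation:
After op 1 (insert('v')): buffer="vitvuzekuuva" (len 12), cursors c1@1 c2@4 c3@11, authorship 1..2......3.
After op 2 (insert('v')): buffer="vvitvvuzekuuvva" (len 15), cursors c1@2 c2@6 c3@14, authorship 11..22......33.
After op 3 (move_right): buffer="vvitvvuzekuuvva" (len 15), cursors c1@3 c2@7 c3@15, authorship 11..22......33.
After op 4 (move_right): buffer="vvitvvuzekuuvva" (len 15), cursors c1@4 c2@8 c3@15, authorship 11..22......33.
After op 5 (add_cursor(10)): buffer="vvitvvuzekuuvva" (len 15), cursors c1@4 c2@8 c4@10 c3@15, authorship 11..22......33.
After op 6 (delete): buffer="vvivvueuuvv" (len 11), cursors c1@3 c2@6 c4@7 c3@11, authorship 11.22....33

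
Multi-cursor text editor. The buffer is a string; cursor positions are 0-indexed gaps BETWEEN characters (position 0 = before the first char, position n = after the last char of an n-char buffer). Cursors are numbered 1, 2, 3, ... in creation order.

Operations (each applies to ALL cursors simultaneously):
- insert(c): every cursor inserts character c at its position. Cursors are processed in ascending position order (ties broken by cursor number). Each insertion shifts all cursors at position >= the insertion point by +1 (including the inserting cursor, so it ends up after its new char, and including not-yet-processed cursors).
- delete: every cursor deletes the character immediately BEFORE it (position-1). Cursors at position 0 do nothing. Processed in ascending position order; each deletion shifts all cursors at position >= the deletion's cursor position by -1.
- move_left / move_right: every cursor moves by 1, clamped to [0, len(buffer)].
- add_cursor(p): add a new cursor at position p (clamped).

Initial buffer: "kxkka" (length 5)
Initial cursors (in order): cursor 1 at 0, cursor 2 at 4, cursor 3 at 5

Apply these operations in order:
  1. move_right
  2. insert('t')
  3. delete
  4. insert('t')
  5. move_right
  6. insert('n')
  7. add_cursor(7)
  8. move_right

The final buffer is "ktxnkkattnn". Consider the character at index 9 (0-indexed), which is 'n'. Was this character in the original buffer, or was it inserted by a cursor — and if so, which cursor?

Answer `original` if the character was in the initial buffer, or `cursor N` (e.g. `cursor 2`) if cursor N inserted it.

Answer: cursor 2

Derivation:
After op 1 (move_right): buffer="kxkka" (len 5), cursors c1@1 c2@5 c3@5, authorship .....
After op 2 (insert('t')): buffer="ktxkkatt" (len 8), cursors c1@2 c2@8 c3@8, authorship .1....23
After op 3 (delete): buffer="kxkka" (len 5), cursors c1@1 c2@5 c3@5, authorship .....
After op 4 (insert('t')): buffer="ktxkkatt" (len 8), cursors c1@2 c2@8 c3@8, authorship .1....23
After op 5 (move_right): buffer="ktxkkatt" (len 8), cursors c1@3 c2@8 c3@8, authorship .1....23
After op 6 (insert('n')): buffer="ktxnkkattnn" (len 11), cursors c1@4 c2@11 c3@11, authorship .1.1...2323
After op 7 (add_cursor(7)): buffer="ktxnkkattnn" (len 11), cursors c1@4 c4@7 c2@11 c3@11, authorship .1.1...2323
After op 8 (move_right): buffer="ktxnkkattnn" (len 11), cursors c1@5 c4@8 c2@11 c3@11, authorship .1.1...2323
Authorship (.=original, N=cursor N): . 1 . 1 . . . 2 3 2 3
Index 9: author = 2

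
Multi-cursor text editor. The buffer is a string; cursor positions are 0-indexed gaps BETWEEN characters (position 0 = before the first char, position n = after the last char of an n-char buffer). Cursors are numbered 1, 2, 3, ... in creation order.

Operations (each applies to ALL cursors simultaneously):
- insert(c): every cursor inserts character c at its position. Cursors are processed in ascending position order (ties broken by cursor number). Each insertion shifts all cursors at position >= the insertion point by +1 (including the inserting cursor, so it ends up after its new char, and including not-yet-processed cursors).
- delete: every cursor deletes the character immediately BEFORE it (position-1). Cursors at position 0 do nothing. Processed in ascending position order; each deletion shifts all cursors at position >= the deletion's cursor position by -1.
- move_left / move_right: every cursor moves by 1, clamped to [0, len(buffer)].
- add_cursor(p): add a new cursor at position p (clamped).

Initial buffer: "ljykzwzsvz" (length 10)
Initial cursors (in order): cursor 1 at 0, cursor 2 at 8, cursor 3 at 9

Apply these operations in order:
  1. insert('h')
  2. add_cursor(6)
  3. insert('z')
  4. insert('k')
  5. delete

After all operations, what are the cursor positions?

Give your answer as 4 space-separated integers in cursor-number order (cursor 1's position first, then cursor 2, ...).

After op 1 (insert('h')): buffer="hljykzwzshvhz" (len 13), cursors c1@1 c2@10 c3@12, authorship 1........2.3.
After op 2 (add_cursor(6)): buffer="hljykzwzshvhz" (len 13), cursors c1@1 c4@6 c2@10 c3@12, authorship 1........2.3.
After op 3 (insert('z')): buffer="hzljykzzwzshzvhzz" (len 17), cursors c1@2 c4@8 c2@13 c3@16, authorship 11.....4...22.33.
After op 4 (insert('k')): buffer="hzkljykzzkwzshzkvhzkz" (len 21), cursors c1@3 c4@10 c2@16 c3@20, authorship 111.....44...222.333.
After op 5 (delete): buffer="hzljykzzwzshzvhzz" (len 17), cursors c1@2 c4@8 c2@13 c3@16, authorship 11.....4...22.33.

Answer: 2 13 16 8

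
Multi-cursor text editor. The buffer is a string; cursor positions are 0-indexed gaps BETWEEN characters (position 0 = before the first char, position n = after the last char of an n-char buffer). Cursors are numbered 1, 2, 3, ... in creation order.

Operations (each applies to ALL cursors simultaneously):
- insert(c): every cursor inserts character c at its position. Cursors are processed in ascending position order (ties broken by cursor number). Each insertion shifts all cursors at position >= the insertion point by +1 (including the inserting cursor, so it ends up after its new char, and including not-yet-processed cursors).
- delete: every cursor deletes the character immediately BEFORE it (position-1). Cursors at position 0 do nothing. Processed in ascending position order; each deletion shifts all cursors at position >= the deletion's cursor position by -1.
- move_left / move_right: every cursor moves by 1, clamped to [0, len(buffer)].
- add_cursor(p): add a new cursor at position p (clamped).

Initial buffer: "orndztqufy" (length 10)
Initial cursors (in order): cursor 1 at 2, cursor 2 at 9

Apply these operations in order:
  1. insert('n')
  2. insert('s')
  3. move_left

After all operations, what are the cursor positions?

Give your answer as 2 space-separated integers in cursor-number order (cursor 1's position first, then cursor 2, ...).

After op 1 (insert('n')): buffer="ornndztqufny" (len 12), cursors c1@3 c2@11, authorship ..1.......2.
After op 2 (insert('s')): buffer="ornsndztqufnsy" (len 14), cursors c1@4 c2@13, authorship ..11.......22.
After op 3 (move_left): buffer="ornsndztqufnsy" (len 14), cursors c1@3 c2@12, authorship ..11.......22.

Answer: 3 12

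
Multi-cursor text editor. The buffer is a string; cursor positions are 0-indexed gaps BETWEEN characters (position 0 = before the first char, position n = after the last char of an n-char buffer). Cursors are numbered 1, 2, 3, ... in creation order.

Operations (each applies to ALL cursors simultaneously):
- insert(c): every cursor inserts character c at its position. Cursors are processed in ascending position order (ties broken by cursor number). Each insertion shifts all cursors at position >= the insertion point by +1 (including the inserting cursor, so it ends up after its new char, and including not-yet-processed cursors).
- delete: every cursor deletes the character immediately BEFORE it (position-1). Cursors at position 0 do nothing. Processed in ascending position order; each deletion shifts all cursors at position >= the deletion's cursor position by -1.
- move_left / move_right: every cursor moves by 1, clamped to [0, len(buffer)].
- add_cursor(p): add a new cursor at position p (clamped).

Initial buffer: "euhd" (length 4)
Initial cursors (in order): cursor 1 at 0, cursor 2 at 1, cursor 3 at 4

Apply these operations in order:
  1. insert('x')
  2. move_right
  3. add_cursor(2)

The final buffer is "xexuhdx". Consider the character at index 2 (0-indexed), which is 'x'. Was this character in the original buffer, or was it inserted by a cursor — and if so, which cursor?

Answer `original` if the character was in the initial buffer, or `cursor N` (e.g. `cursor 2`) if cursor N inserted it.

Answer: cursor 2

Derivation:
After op 1 (insert('x')): buffer="xexuhdx" (len 7), cursors c1@1 c2@3 c3@7, authorship 1.2...3
After op 2 (move_right): buffer="xexuhdx" (len 7), cursors c1@2 c2@4 c3@7, authorship 1.2...3
After op 3 (add_cursor(2)): buffer="xexuhdx" (len 7), cursors c1@2 c4@2 c2@4 c3@7, authorship 1.2...3
Authorship (.=original, N=cursor N): 1 . 2 . . . 3
Index 2: author = 2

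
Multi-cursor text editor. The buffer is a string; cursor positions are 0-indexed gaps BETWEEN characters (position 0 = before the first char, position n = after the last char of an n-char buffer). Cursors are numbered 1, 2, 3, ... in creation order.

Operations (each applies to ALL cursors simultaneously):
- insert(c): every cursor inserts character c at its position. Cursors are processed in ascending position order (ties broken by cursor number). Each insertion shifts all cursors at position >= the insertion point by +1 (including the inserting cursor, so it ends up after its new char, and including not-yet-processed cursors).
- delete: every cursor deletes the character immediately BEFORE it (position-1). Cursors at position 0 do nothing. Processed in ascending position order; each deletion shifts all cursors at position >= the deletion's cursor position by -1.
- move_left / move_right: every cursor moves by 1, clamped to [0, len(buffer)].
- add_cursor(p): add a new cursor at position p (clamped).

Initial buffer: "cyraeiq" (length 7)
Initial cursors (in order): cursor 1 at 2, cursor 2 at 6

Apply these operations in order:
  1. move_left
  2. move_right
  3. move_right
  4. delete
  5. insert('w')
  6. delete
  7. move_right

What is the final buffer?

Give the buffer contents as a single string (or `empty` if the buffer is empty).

After op 1 (move_left): buffer="cyraeiq" (len 7), cursors c1@1 c2@5, authorship .......
After op 2 (move_right): buffer="cyraeiq" (len 7), cursors c1@2 c2@6, authorship .......
After op 3 (move_right): buffer="cyraeiq" (len 7), cursors c1@3 c2@7, authorship .......
After op 4 (delete): buffer="cyaei" (len 5), cursors c1@2 c2@5, authorship .....
After op 5 (insert('w')): buffer="cywaeiw" (len 7), cursors c1@3 c2@7, authorship ..1...2
After op 6 (delete): buffer="cyaei" (len 5), cursors c1@2 c2@5, authorship .....
After op 7 (move_right): buffer="cyaei" (len 5), cursors c1@3 c2@5, authorship .....

Answer: cyaei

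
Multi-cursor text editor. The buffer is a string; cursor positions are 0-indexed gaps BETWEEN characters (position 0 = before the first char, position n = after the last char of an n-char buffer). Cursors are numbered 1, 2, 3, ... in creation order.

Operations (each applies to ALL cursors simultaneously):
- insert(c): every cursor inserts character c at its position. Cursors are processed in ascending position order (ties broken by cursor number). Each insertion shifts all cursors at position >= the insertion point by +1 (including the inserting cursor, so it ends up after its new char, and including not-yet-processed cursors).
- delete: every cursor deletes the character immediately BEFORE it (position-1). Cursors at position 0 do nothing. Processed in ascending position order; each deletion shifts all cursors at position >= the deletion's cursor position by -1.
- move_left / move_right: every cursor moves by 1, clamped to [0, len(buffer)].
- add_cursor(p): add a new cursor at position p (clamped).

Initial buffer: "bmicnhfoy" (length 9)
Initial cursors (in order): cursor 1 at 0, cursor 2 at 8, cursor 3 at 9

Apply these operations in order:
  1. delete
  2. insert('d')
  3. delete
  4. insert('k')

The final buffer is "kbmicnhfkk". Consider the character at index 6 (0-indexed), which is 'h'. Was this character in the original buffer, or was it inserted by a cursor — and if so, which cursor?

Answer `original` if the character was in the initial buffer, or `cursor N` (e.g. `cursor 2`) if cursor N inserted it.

Answer: original

Derivation:
After op 1 (delete): buffer="bmicnhf" (len 7), cursors c1@0 c2@7 c3@7, authorship .......
After op 2 (insert('d')): buffer="dbmicnhfdd" (len 10), cursors c1@1 c2@10 c3@10, authorship 1.......23
After op 3 (delete): buffer="bmicnhf" (len 7), cursors c1@0 c2@7 c3@7, authorship .......
After op 4 (insert('k')): buffer="kbmicnhfkk" (len 10), cursors c1@1 c2@10 c3@10, authorship 1.......23
Authorship (.=original, N=cursor N): 1 . . . . . . . 2 3
Index 6: author = original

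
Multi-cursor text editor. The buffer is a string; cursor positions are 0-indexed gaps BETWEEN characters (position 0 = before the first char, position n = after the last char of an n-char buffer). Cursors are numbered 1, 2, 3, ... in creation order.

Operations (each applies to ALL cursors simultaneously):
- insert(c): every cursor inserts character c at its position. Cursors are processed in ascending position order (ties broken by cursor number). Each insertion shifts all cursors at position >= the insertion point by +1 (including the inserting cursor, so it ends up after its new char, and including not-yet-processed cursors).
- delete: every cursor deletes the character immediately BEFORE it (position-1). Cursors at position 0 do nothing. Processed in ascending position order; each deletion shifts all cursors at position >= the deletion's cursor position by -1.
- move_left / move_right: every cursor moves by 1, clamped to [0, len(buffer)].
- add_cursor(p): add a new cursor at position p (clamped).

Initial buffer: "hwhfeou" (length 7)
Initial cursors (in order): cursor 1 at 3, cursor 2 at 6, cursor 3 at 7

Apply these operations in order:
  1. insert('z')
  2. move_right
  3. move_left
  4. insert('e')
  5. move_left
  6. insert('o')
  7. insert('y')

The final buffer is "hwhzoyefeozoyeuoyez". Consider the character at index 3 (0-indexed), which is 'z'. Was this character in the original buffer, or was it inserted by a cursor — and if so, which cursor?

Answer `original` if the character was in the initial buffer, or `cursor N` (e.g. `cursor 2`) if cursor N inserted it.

Answer: cursor 1

Derivation:
After op 1 (insert('z')): buffer="hwhzfeozuz" (len 10), cursors c1@4 c2@8 c3@10, authorship ...1...2.3
After op 2 (move_right): buffer="hwhzfeozuz" (len 10), cursors c1@5 c2@9 c3@10, authorship ...1...2.3
After op 3 (move_left): buffer="hwhzfeozuz" (len 10), cursors c1@4 c2@8 c3@9, authorship ...1...2.3
After op 4 (insert('e')): buffer="hwhzefeozeuez" (len 13), cursors c1@5 c2@10 c3@12, authorship ...11...22.33
After op 5 (move_left): buffer="hwhzefeozeuez" (len 13), cursors c1@4 c2@9 c3@11, authorship ...11...22.33
After op 6 (insert('o')): buffer="hwhzoefeozoeuoez" (len 16), cursors c1@5 c2@11 c3@14, authorship ...111...222.333
After op 7 (insert('y')): buffer="hwhzoyefeozoyeuoyez" (len 19), cursors c1@6 c2@13 c3@17, authorship ...1111...2222.3333
Authorship (.=original, N=cursor N): . . . 1 1 1 1 . . . 2 2 2 2 . 3 3 3 3
Index 3: author = 1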